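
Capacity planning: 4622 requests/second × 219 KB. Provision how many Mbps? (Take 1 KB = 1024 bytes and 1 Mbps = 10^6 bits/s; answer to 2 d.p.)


Formula: Mbps = payload_bytes * RPS * 8 / 1e6
Payload per request = 219 KB = 219 * 1024 = 224256 bytes
Total bytes/sec = 224256 * 4622 = 1036511232
Total bits/sec = 1036511232 * 8 = 8292089856
Mbps = 8292089856 / 1e6 = 8292.09

8292.09 Mbps


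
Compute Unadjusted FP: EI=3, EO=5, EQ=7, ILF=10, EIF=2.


UFP = EI*4 + EO*5 + EQ*4 + ILF*10 + EIF*7
UFP = 3*4 + 5*5 + 7*4 + 10*10 + 2*7
UFP = 12 + 25 + 28 + 100 + 14
UFP = 179

179


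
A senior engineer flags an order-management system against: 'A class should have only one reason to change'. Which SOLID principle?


This describes the Single Responsibility Principle (SRP)

Single Responsibility Principle (SRP)


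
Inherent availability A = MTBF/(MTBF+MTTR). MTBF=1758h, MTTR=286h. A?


Availability = MTBF / (MTBF + MTTR)
Availability = 1758 / (1758 + 286)
Availability = 1758 / 2044
Availability = 86.0078%

86.0078%


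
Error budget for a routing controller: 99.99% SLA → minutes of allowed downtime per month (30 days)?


Formula: allowed downtime = period * (100 - SLA) / 100
Period (month (30 days)) = 43200 minutes
Unavailability fraction = (100 - 99.99) / 100
Allowed downtime = 43200 * (100 - 99.99) / 100
Allowed downtime = 4.32 minutes

4.32 minutes


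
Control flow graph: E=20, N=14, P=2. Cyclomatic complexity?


Formula: V(G) = E - N + 2P
V(G) = 20 - 14 + 2*2
V(G) = 6 + 4
V(G) = 10

10


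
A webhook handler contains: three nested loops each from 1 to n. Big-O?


Reasoning: three levels of nesting over n
Complexity: O(n^3)

O(n^3)


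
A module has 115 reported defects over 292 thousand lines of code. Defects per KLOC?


Defect density = defects / KLOC
Defect density = 115 / 292
Defect density = 0.394 defects/KLOC

0.394 defects/KLOC


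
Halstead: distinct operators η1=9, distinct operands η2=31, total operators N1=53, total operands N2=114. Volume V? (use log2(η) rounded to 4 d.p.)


Formula: V = N * log2(η), where N = N1 + N2 and η = η1 + η2
η = 9 + 31 = 40
N = 53 + 114 = 167
log2(40) ≈ 5.3219
V = 167 * 5.3219 = 888.76

888.76


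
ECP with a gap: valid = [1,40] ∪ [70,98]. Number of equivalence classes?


Valid ranges: [1,40] and [70,98]
Class 1: x < 1 — invalid
Class 2: 1 ≤ x ≤ 40 — valid
Class 3: 40 < x < 70 — invalid (gap between ranges)
Class 4: 70 ≤ x ≤ 98 — valid
Class 5: x > 98 — invalid
Total equivalence classes: 5

5 equivalence classes


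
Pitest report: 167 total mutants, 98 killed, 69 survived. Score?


Mutation score = killed / total * 100
Mutation score = 98 / 167 * 100
Mutation score = 58.68%

58.68%


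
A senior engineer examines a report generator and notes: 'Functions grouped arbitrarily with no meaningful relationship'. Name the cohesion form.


Reasoning: Worst: random grouping
Type: Coincidental cohesion

Coincidental cohesion


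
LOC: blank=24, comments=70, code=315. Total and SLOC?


Total LOC = blank + comment + code
Total LOC = 24 + 70 + 315 = 409
SLOC (source only) = code = 315

Total LOC: 409, SLOC: 315


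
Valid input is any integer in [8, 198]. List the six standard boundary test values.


Range: [8, 198]
Boundaries: just below min, min, min+1, max-1, max, just above max
Values: [7, 8, 9, 197, 198, 199]

[7, 8, 9, 197, 198, 199]


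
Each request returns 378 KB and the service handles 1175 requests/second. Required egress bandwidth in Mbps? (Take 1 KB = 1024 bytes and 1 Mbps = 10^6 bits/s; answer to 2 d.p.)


Formula: Mbps = payload_bytes * RPS * 8 / 1e6
Payload per request = 378 KB = 378 * 1024 = 387072 bytes
Total bytes/sec = 387072 * 1175 = 454809600
Total bits/sec = 454809600 * 8 = 3638476800
Mbps = 3638476800 / 1e6 = 3638.48

3638.48 Mbps


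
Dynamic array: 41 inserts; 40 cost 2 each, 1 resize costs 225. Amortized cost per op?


Formula: Amortized cost = Total cost / Operations
Total cost = (40 * 2) + (1 * 225)
Total cost = 80 + 225 = 305
Amortized = 305 / 41 = 7.439

7.439


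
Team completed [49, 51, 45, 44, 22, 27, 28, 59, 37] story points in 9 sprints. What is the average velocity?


Formula: Avg velocity = Total points / Number of sprints
Points: [49, 51, 45, 44, 22, 27, 28, 59, 37]
Sum = 49 + 51 + 45 + 44 + 22 + 27 + 28 + 59 + 37 = 362
Avg velocity = 362 / 9 = 40.22 points/sprint

40.22 points/sprint


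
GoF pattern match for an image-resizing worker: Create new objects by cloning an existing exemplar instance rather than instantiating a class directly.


This matches the Prototype pattern

Prototype


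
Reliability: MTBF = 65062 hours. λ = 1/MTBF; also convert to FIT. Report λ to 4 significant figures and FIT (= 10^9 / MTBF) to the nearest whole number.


Formula: λ = 1 / MTBF; FIT = λ × 1e9 = 1e9 / MTBF
λ = 1 / 65062 ≈ 1.537e-05 failures/hour
FIT = 1e9 / 65062 ≈ 15370 failures per 1e9 hours (nearest whole number)

λ = 1.537e-05 /h, FIT = 15370


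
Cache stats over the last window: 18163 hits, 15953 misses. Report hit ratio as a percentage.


Formula: hit rate = hits / (hits + misses) * 100
hit rate = 18163 / (18163 + 15953) * 100
hit rate = 18163 / 34116 * 100
hit rate = 53.24%

53.24%


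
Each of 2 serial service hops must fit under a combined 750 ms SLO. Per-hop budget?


Formula: per_stage = total_budget / stages
per_stage = 750 / 2
per_stage = 375.0 ms

375.0 ms


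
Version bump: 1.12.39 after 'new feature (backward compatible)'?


Current: 1.12.39
Change category: 'new feature (backward compatible)' → minor bump
SemVer rule: minor bump → increment MINOR, reset PATCH to 0 (MAJOR unchanged)
New: 1.13.0

1.13.0


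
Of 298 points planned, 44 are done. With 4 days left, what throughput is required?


Formula: Required rate = Remaining points / Days left
Remaining = 298 - 44 = 254 points
Required rate = 254 / 4 = 63.5 points/day

63.5 points/day


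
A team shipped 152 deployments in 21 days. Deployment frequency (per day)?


Formula: deployments per day = releases / days
= 152 / 21
= 7.238 deploys/day
(equivalently, 50.67 deploys/week)

7.238 deploys/day


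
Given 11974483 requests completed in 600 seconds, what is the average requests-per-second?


Formula: throughput = requests / seconds
throughput = 11974483 / 600
throughput = 19957.47 requests/second

19957.47 requests/second


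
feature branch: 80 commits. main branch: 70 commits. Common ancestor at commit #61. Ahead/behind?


Common ancestor: commit #61
feature commits after divergence: 80 - 61 = 19
main commits after divergence: 70 - 61 = 9
feature is 19 commits ahead of main
main is 9 commits ahead of feature

feature ahead: 19, main ahead: 9


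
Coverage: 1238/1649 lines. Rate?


Coverage = covered / total * 100
Coverage = 1238 / 1649 * 100
Coverage = 75.08%

75.08%


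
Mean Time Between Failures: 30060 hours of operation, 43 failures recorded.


Formula: MTBF = Total operating time / Number of failures
MTBF = 30060 / 43
MTBF = 699.07 hours

699.07 hours


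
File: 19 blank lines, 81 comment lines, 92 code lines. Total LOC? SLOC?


Total LOC = blank + comment + code
Total LOC = 19 + 81 + 92 = 192
SLOC (source only) = code = 92

Total LOC: 192, SLOC: 92


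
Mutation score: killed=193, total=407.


Mutation score = killed / total * 100
Mutation score = 193 / 407 * 100
Mutation score = 47.42%

47.42%


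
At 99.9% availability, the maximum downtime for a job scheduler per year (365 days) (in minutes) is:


Formula: allowed downtime = period * (100 - SLA) / 100
Period (year (365 days)) = 525600 minutes
Unavailability fraction = (100 - 99.9) / 100
Allowed downtime = 525600 * (100 - 99.9) / 100
Allowed downtime = 525.6 minutes

525.6 minutes


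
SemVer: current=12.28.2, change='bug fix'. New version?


Current: 12.28.2
Change category: 'bug fix' → patch bump
SemVer rule: patch bump → increment PATCH (MAJOR and MINOR unchanged)
New: 12.28.3

12.28.3


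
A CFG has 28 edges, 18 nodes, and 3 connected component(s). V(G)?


Formula: V(G) = E - N + 2P
V(G) = 28 - 18 + 2*3
V(G) = 10 + 6
V(G) = 16

16


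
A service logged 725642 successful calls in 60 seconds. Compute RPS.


Formula: throughput = requests / seconds
throughput = 725642 / 60
throughput = 12094.03 requests/second

12094.03 requests/second


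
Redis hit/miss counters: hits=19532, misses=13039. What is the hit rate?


Formula: hit rate = hits / (hits + misses) * 100
hit rate = 19532 / (19532 + 13039) * 100
hit rate = 19532 / 32571 * 100
hit rate = 59.97%

59.97%


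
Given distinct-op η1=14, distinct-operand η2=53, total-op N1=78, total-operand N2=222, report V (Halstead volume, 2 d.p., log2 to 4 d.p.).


Formula: V = N * log2(η), where N = N1 + N2 and η = η1 + η2
η = 14 + 53 = 67
N = 78 + 222 = 300
log2(67) ≈ 6.0661
V = 300 * 6.0661 = 1819.83

1819.83


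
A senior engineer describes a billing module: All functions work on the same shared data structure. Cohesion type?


Reasoning: Functions share data
Type: Communicational cohesion

Communicational cohesion


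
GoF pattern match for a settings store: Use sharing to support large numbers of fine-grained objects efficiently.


This matches the Flyweight pattern

Flyweight


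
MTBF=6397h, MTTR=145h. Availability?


Availability = MTBF / (MTBF + MTTR)
Availability = 6397 / (6397 + 145)
Availability = 6397 / 6542
Availability = 97.7836%

97.7836%


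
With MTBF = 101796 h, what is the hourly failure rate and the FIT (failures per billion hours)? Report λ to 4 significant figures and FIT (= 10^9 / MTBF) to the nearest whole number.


Formula: λ = 1 / MTBF; FIT = λ × 1e9 = 1e9 / MTBF
λ = 1 / 101796 ≈ 9.824e-06 failures/hour
FIT = 1e9 / 101796 ≈ 9824 failures per 1e9 hours (nearest whole number)

λ = 9.824e-06 /h, FIT = 9824


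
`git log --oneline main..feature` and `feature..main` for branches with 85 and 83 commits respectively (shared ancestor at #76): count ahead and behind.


Common ancestor: commit #76
feature commits after divergence: 85 - 76 = 9
main commits after divergence: 83 - 76 = 7
feature is 9 commits ahead of main
main is 7 commits ahead of feature

feature ahead: 9, main ahead: 7


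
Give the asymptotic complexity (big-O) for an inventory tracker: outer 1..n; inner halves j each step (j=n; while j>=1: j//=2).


Reasoning: n times log n
Complexity: O(n log n)

O(n log n)


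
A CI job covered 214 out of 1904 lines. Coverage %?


Coverage = covered / total * 100
Coverage = 214 / 1904 * 100
Coverage = 11.24%

11.24%


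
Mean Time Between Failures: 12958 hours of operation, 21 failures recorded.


Formula: MTBF = Total operating time / Number of failures
MTBF = 12958 / 21
MTBF = 617.05 hours

617.05 hours


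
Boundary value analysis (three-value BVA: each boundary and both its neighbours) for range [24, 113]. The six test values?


Range: [24, 113]
Boundaries: just below min, min, min+1, max-1, max, just above max
Values: [23, 24, 25, 112, 113, 114]

[23, 24, 25, 112, 113, 114]


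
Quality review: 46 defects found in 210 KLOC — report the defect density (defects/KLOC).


Defect density = defects / KLOC
Defect density = 46 / 210
Defect density = 0.219 defects/KLOC

0.219 defects/KLOC


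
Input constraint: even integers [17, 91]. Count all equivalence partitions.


Constraint: even integers in [17, 91]
Class 1: x < 17 — out-of-range invalid
Class 2: x in [17,91] but odd — wrong type invalid
Class 3: x in [17,91] and even — valid
Class 4: x > 91 — out-of-range invalid
Total equivalence classes: 4

4 equivalence classes


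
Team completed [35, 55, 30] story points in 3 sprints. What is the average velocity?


Formula: Avg velocity = Total points / Number of sprints
Points: [35, 55, 30]
Sum = 35 + 55 + 30 = 120
Avg velocity = 120 / 3 = 40.0 points/sprint

40.0 points/sprint


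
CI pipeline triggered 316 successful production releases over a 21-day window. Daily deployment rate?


Formula: deployments per day = releases / days
= 316 / 21
= 15.048 deploys/day
(equivalently, 105.33 deploys/week)

15.048 deploys/day


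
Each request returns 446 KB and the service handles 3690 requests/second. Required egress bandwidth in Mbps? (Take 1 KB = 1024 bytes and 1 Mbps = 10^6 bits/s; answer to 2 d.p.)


Formula: Mbps = payload_bytes * RPS * 8 / 1e6
Payload per request = 446 KB = 446 * 1024 = 456704 bytes
Total bytes/sec = 456704 * 3690 = 1685237760
Total bits/sec = 1685237760 * 8 = 13481902080
Mbps = 13481902080 / 1e6 = 13481.9

13481.9 Mbps


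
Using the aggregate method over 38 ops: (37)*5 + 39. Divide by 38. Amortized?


Formula: Amortized cost = Total cost / Operations
Total cost = (37 * 5) + (1 * 39)
Total cost = 185 + 39 = 224
Amortized = 224 / 38 = 5.8947

5.8947


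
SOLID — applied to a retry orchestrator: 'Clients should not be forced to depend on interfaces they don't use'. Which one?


This describes the Interface Segregation Principle (ISP)

Interface Segregation Principle (ISP)


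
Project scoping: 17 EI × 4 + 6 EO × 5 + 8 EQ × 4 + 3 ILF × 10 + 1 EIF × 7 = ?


UFP = EI*4 + EO*5 + EQ*4 + ILF*10 + EIF*7
UFP = 17*4 + 6*5 + 8*4 + 3*10 + 1*7
UFP = 68 + 30 + 32 + 30 + 7
UFP = 167

167


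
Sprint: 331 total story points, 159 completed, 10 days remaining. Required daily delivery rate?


Formula: Required rate = Remaining points / Days left
Remaining = 331 - 159 = 172 points
Required rate = 172 / 10 = 17.2 points/day

17.2 points/day


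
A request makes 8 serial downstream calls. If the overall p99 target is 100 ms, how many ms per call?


Formula: per_stage = total_budget / stages
per_stage = 100 / 8
per_stage = 12.5 ms

12.5 ms


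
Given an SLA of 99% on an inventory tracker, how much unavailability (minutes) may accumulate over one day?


Formula: allowed downtime = period * (100 - SLA) / 100
Period (day) = 1440 minutes
Unavailability fraction = (100 - 99.0) / 100
Allowed downtime = 1440 * (100 - 99.0) / 100
Allowed downtime = 14.4 minutes

14.4 minutes


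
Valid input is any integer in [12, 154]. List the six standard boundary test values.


Range: [12, 154]
Boundaries: just below min, min, min+1, max-1, max, just above max
Values: [11, 12, 13, 153, 154, 155]

[11, 12, 13, 153, 154, 155]


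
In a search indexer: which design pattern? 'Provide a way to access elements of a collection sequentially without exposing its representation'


This matches the Iterator pattern

Iterator


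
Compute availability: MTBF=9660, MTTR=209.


Availability = MTBF / (MTBF + MTTR)
Availability = 9660 / (9660 + 209)
Availability = 9660 / 9869
Availability = 97.8823%

97.8823%


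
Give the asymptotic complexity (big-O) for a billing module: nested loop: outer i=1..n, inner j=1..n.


Reasoning: n iterations times n iterations
Complexity: O(n^2)

O(n^2)


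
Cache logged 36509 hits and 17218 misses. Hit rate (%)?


Formula: hit rate = hits / (hits + misses) * 100
hit rate = 36509 / (36509 + 17218) * 100
hit rate = 36509 / 53727 * 100
hit rate = 67.95%

67.95%


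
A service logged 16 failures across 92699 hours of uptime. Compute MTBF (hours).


Formula: MTBF = Total operating time / Number of failures
MTBF = 92699 / 16
MTBF = 5793.69 hours

5793.69 hours


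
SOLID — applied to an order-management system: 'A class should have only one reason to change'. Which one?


This describes the Single Responsibility Principle (SRP)

Single Responsibility Principle (SRP)


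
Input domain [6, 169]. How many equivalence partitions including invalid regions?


Valid range: [6, 169]
Class 1: x < 6 — invalid
Class 2: 6 ≤ x ≤ 169 — valid
Class 3: x > 169 — invalid
Total equivalence classes: 3

3 equivalence classes


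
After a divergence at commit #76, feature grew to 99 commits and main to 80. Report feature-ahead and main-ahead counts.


Common ancestor: commit #76
feature commits after divergence: 99 - 76 = 23
main commits after divergence: 80 - 76 = 4
feature is 23 commits ahead of main
main is 4 commits ahead of feature

feature ahead: 23, main ahead: 4


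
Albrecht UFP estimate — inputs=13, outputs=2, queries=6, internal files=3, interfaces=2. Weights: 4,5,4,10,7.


UFP = EI*4 + EO*5 + EQ*4 + ILF*10 + EIF*7
UFP = 13*4 + 2*5 + 6*4 + 3*10 + 2*7
UFP = 52 + 10 + 24 + 30 + 14
UFP = 130

130


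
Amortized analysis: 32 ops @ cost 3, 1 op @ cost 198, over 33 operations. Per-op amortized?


Formula: Amortized cost = Total cost / Operations
Total cost = (32 * 3) + (1 * 198)
Total cost = 96 + 198 = 294
Amortized = 294 / 33 = 8.9091

8.9091


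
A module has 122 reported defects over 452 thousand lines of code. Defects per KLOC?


Defect density = defects / KLOC
Defect density = 122 / 452
Defect density = 0.27 defects/KLOC

0.27 defects/KLOC


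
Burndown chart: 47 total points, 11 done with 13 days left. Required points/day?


Formula: Required rate = Remaining points / Days left
Remaining = 47 - 11 = 36 points
Required rate = 36 / 13 = 2.77 points/day

2.77 points/day


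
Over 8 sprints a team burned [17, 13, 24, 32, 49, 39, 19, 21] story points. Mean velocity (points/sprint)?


Formula: Avg velocity = Total points / Number of sprints
Points: [17, 13, 24, 32, 49, 39, 19, 21]
Sum = 17 + 13 + 24 + 32 + 49 + 39 + 19 + 21 = 214
Avg velocity = 214 / 8 = 26.75 points/sprint

26.75 points/sprint


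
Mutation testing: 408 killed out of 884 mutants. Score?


Mutation score = killed / total * 100
Mutation score = 408 / 884 * 100
Mutation score = 46.15%

46.15%


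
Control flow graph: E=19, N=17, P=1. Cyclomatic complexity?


Formula: V(G) = E - N + 2P
V(G) = 19 - 17 + 2*1
V(G) = 2 + 2
V(G) = 4

4


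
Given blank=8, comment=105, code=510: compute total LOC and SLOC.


Total LOC = blank + comment + code
Total LOC = 8 + 105 + 510 = 623
SLOC (source only) = code = 510

Total LOC: 623, SLOC: 510


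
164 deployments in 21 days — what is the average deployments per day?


Formula: deployments per day = releases / days
= 164 / 21
= 7.81 deploys/day
(equivalently, 54.67 deploys/week)

7.81 deploys/day


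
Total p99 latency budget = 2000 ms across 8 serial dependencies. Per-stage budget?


Formula: per_stage = total_budget / stages
per_stage = 2000 / 8
per_stage = 250.0 ms

250.0 ms


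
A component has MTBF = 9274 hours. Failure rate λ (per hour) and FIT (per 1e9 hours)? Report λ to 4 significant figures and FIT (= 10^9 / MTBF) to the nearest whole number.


Formula: λ = 1 / MTBF; FIT = λ × 1e9 = 1e9 / MTBF
λ = 1 / 9274 ≈ 1.078e-04 failures/hour
FIT = 1e9 / 9274 ≈ 107828 failures per 1e9 hours (nearest whole number)

λ = 1.078e-04 /h, FIT = 107828


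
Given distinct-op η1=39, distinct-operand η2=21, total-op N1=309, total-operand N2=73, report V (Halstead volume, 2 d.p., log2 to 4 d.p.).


Formula: V = N * log2(η), where N = N1 + N2 and η = η1 + η2
η = 39 + 21 = 60
N = 309 + 73 = 382
log2(60) ≈ 5.9069
V = 382 * 5.9069 = 2256.44

2256.44


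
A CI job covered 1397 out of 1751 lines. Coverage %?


Coverage = covered / total * 100
Coverage = 1397 / 1751 * 100
Coverage = 79.78%

79.78%


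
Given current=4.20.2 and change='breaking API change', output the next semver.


Current: 4.20.2
Change category: 'breaking API change' → major bump
SemVer rule: major bump → increment MAJOR, reset MINOR and PATCH to 0
New: 5.0.0

5.0.0


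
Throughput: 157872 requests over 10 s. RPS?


Formula: throughput = requests / seconds
throughput = 157872 / 10
throughput = 15787.2 requests/second

15787.2 requests/second


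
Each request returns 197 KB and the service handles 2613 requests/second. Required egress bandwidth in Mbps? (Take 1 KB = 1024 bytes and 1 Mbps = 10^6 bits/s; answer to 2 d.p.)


Formula: Mbps = payload_bytes * RPS * 8 / 1e6
Payload per request = 197 KB = 197 * 1024 = 201728 bytes
Total bytes/sec = 201728 * 2613 = 527115264
Total bits/sec = 527115264 * 8 = 4216922112
Mbps = 4216922112 / 1e6 = 4216.92

4216.92 Mbps


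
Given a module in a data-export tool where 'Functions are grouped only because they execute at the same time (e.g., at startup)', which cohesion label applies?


Reasoning: Related by timing only
Type: Temporal cohesion

Temporal cohesion


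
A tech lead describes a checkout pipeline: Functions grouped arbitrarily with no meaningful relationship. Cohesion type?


Reasoning: Worst: random grouping
Type: Coincidental cohesion

Coincidental cohesion


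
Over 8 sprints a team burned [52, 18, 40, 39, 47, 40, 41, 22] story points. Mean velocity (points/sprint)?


Formula: Avg velocity = Total points / Number of sprints
Points: [52, 18, 40, 39, 47, 40, 41, 22]
Sum = 52 + 18 + 40 + 39 + 47 + 40 + 41 + 22 = 299
Avg velocity = 299 / 8 = 37.38 points/sprint

37.38 points/sprint


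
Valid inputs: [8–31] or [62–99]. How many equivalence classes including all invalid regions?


Valid ranges: [8,31] and [62,99]
Class 1: x < 8 — invalid
Class 2: 8 ≤ x ≤ 31 — valid
Class 3: 31 < x < 62 — invalid (gap between ranges)
Class 4: 62 ≤ x ≤ 99 — valid
Class 5: x > 99 — invalid
Total equivalence classes: 5

5 equivalence classes


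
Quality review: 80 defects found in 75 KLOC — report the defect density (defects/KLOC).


Defect density = defects / KLOC
Defect density = 80 / 75
Defect density = 1.067 defects/KLOC

1.067 defects/KLOC


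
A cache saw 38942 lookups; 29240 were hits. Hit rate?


Formula: hit rate = hits / (hits + misses) * 100
hit rate = 29240 / (29240 + 9702) * 100
hit rate = 29240 / 38942 * 100
hit rate = 75.09%

75.09%


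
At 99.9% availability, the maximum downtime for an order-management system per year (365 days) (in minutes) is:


Formula: allowed downtime = period * (100 - SLA) / 100
Period (year (365 days)) = 525600 minutes
Unavailability fraction = (100 - 99.9) / 100
Allowed downtime = 525600 * (100 - 99.9) / 100
Allowed downtime = 525.6 minutes

525.6 minutes


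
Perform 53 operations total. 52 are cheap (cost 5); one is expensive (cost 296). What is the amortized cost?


Formula: Amortized cost = Total cost / Operations
Total cost = (52 * 5) + (1 * 296)
Total cost = 260 + 296 = 556
Amortized = 556 / 53 = 10.4906

10.4906


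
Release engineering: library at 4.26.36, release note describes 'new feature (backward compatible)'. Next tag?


Current: 4.26.36
Change category: 'new feature (backward compatible)' → minor bump
SemVer rule: minor bump → increment MINOR, reset PATCH to 0 (MAJOR unchanged)
New: 4.27.0

4.27.0


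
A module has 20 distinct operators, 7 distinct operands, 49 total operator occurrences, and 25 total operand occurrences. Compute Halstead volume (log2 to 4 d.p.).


Formula: V = N * log2(η), where N = N1 + N2 and η = η1 + η2
η = 20 + 7 = 27
N = 49 + 25 = 74
log2(27) ≈ 4.7549
V = 74 * 4.7549 = 351.86

351.86


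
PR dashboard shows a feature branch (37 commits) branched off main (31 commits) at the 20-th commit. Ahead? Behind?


Common ancestor: commit #20
feature commits after divergence: 37 - 20 = 17
main commits after divergence: 31 - 20 = 11
feature is 17 commits ahead of main
main is 11 commits ahead of feature

feature ahead: 17, main ahead: 11


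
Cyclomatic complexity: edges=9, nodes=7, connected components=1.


Formula: V(G) = E - N + 2P
V(G) = 9 - 7 + 2*1
V(G) = 2 + 2
V(G) = 4

4


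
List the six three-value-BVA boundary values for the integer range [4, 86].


Range: [4, 86]
Boundaries: just below min, min, min+1, max-1, max, just above max
Values: [3, 4, 5, 85, 86, 87]

[3, 4, 5, 85, 86, 87]


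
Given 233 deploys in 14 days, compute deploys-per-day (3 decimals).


Formula: deployments per day = releases / days
= 233 / 14
= 16.643 deploys/day
(equivalently, 116.5 deploys/week)

16.643 deploys/day


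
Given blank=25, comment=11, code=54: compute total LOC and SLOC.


Total LOC = blank + comment + code
Total LOC = 25 + 11 + 54 = 90
SLOC (source only) = code = 54

Total LOC: 90, SLOC: 54


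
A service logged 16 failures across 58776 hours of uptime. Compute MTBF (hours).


Formula: MTBF = Total operating time / Number of failures
MTBF = 58776 / 16
MTBF = 3673.5 hours

3673.5 hours


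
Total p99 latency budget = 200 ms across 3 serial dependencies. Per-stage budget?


Formula: per_stage = total_budget / stages
per_stage = 200 / 3
per_stage = 66.67 ms

66.67 ms


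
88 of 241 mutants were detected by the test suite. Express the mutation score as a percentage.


Mutation score = killed / total * 100
Mutation score = 88 / 241 * 100
Mutation score = 36.51%

36.51%


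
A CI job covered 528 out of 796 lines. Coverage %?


Coverage = covered / total * 100
Coverage = 528 / 796 * 100
Coverage = 66.33%

66.33%


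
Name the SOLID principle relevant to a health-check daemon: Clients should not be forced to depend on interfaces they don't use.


This describes the Interface Segregation Principle (ISP)

Interface Segregation Principle (ISP)


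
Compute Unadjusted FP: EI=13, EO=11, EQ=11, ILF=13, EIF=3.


UFP = EI*4 + EO*5 + EQ*4 + ILF*10 + EIF*7
UFP = 13*4 + 11*5 + 11*4 + 13*10 + 3*7
UFP = 52 + 55 + 44 + 130 + 21
UFP = 302

302


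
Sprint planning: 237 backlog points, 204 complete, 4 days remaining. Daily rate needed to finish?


Formula: Required rate = Remaining points / Days left
Remaining = 237 - 204 = 33 points
Required rate = 33 / 4 = 8.25 points/day

8.25 points/day


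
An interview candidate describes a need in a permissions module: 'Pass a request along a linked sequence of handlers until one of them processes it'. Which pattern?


This matches the Chain of Responsibility pattern

Chain of Responsibility


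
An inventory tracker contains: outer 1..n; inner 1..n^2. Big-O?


Reasoning: n times n^2
Complexity: O(n^3)

O(n^3)


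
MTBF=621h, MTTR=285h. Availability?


Availability = MTBF / (MTBF + MTTR)
Availability = 621 / (621 + 285)
Availability = 621 / 906
Availability = 68.543%

68.543%


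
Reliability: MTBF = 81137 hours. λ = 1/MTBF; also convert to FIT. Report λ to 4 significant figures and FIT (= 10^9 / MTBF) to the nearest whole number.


Formula: λ = 1 / MTBF; FIT = λ × 1e9 = 1e9 / MTBF
λ = 1 / 81137 ≈ 1.232e-05 failures/hour
FIT = 1e9 / 81137 ≈ 12325 failures per 1e9 hours (nearest whole number)

λ = 1.232e-05 /h, FIT = 12325


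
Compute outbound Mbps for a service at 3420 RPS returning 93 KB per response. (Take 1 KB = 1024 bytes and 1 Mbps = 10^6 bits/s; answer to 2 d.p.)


Formula: Mbps = payload_bytes * RPS * 8 / 1e6
Payload per request = 93 KB = 93 * 1024 = 95232 bytes
Total bytes/sec = 95232 * 3420 = 325693440
Total bits/sec = 325693440 * 8 = 2605547520
Mbps = 2605547520 / 1e6 = 2605.55

2605.55 Mbps


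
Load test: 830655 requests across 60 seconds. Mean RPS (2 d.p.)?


Formula: throughput = requests / seconds
throughput = 830655 / 60
throughput = 13844.25 requests/second

13844.25 requests/second


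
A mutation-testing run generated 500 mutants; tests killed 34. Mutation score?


Mutation score = killed / total * 100
Mutation score = 34 / 500 * 100
Mutation score = 6.8%

6.8%


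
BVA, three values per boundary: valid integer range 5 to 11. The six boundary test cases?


Range: [5, 11]
Boundaries: just below min, min, min+1, max-1, max, just above max
Values: [4, 5, 6, 10, 11, 12]

[4, 5, 6, 10, 11, 12]


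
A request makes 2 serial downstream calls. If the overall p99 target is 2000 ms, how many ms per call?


Formula: per_stage = total_budget / stages
per_stage = 2000 / 2
per_stage = 1000.0 ms

1000.0 ms


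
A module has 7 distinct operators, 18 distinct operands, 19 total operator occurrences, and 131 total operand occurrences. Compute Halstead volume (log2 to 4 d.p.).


Formula: V = N * log2(η), where N = N1 + N2 and η = η1 + η2
η = 7 + 18 = 25
N = 19 + 131 = 150
log2(25) ≈ 4.6439
V = 150 * 4.6439 = 696.59

696.59


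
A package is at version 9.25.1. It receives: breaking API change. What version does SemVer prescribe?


Current: 9.25.1
Change category: 'breaking API change' → major bump
SemVer rule: major bump → increment MAJOR, reset MINOR and PATCH to 0
New: 10.0.0

10.0.0


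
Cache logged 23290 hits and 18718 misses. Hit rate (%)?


Formula: hit rate = hits / (hits + misses) * 100
hit rate = 23290 / (23290 + 18718) * 100
hit rate = 23290 / 42008 * 100
hit rate = 55.44%

55.44%


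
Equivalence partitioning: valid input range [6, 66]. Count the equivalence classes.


Valid range: [6, 66]
Class 1: x < 6 — invalid
Class 2: 6 ≤ x ≤ 66 — valid
Class 3: x > 66 — invalid
Total equivalence classes: 3

3 equivalence classes


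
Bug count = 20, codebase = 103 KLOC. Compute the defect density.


Defect density = defects / KLOC
Defect density = 20 / 103
Defect density = 0.194 defects/KLOC

0.194 defects/KLOC


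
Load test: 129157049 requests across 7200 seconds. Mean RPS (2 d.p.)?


Formula: throughput = requests / seconds
throughput = 129157049 / 7200
throughput = 17938.48 requests/second

17938.48 requests/second


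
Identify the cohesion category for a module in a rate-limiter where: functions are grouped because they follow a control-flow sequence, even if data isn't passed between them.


Reasoning: Grouped by order of execution within a routine, not by data flow
Type: Procedural cohesion

Procedural cohesion


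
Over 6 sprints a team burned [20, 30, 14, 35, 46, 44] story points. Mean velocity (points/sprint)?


Formula: Avg velocity = Total points / Number of sprints
Points: [20, 30, 14, 35, 46, 44]
Sum = 20 + 30 + 14 + 35 + 46 + 44 = 189
Avg velocity = 189 / 6 = 31.5 points/sprint

31.5 points/sprint


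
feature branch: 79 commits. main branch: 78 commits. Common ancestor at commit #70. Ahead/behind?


Common ancestor: commit #70
feature commits after divergence: 79 - 70 = 9
main commits after divergence: 78 - 70 = 8
feature is 9 commits ahead of main
main is 8 commits ahead of feature

feature ahead: 9, main ahead: 8


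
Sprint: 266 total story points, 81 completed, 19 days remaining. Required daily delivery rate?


Formula: Required rate = Remaining points / Days left
Remaining = 266 - 81 = 185 points
Required rate = 185 / 19 = 9.74 points/day

9.74 points/day


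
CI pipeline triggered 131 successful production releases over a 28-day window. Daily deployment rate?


Formula: deployments per day = releases / days
= 131 / 28
= 4.679 deploys/day
(equivalently, 32.75 deploys/week)

4.679 deploys/day


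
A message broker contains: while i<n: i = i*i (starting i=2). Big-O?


Reasoning: squaring drives double-exponential growth; iterations ~ log log n
Complexity: O(log log n)

O(log log n)


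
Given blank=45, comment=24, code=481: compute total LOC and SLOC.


Total LOC = blank + comment + code
Total LOC = 45 + 24 + 481 = 550
SLOC (source only) = code = 481

Total LOC: 550, SLOC: 481


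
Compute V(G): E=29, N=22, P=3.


Formula: V(G) = E - N + 2P
V(G) = 29 - 22 + 2*3
V(G) = 7 + 6
V(G) = 13

13


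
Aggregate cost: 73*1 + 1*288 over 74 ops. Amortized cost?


Formula: Amortized cost = Total cost / Operations
Total cost = (73 * 1) + (1 * 288)
Total cost = 73 + 288 = 361
Amortized = 361 / 74 = 4.8784

4.8784


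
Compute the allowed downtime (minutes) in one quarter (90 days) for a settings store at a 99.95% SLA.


Formula: allowed downtime = period * (100 - SLA) / 100
Period (quarter (90 days)) = 129600 minutes
Unavailability fraction = (100 - 99.95) / 100
Allowed downtime = 129600 * (100 - 99.95) / 100
Allowed downtime = 64.8 minutes

64.8 minutes


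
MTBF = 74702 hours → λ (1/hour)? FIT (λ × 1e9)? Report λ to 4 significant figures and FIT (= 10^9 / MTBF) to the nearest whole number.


Formula: λ = 1 / MTBF; FIT = λ × 1e9 = 1e9 / MTBF
λ = 1 / 74702 ≈ 1.339e-05 failures/hour
FIT = 1e9 / 74702 ≈ 13387 failures per 1e9 hours (nearest whole number)

λ = 1.339e-05 /h, FIT = 13387


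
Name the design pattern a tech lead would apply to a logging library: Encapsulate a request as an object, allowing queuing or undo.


This matches the Command pattern

Command


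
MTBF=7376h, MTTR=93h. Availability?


Availability = MTBF / (MTBF + MTTR)
Availability = 7376 / (7376 + 93)
Availability = 7376 / 7469
Availability = 98.7549%

98.7549%


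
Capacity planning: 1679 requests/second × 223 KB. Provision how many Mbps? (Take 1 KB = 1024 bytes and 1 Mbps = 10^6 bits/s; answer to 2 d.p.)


Formula: Mbps = payload_bytes * RPS * 8 / 1e6
Payload per request = 223 KB = 223 * 1024 = 228352 bytes
Total bytes/sec = 228352 * 1679 = 383403008
Total bits/sec = 383403008 * 8 = 3067224064
Mbps = 3067224064 / 1e6 = 3067.22

3067.22 Mbps


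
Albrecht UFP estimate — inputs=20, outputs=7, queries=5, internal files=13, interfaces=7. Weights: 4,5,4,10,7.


UFP = EI*4 + EO*5 + EQ*4 + ILF*10 + EIF*7
UFP = 20*4 + 7*5 + 5*4 + 13*10 + 7*7
UFP = 80 + 35 + 20 + 130 + 49
UFP = 314

314


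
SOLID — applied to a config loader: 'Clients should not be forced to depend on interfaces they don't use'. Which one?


This describes the Interface Segregation Principle (ISP)

Interface Segregation Principle (ISP)


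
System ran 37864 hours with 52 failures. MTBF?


Formula: MTBF = Total operating time / Number of failures
MTBF = 37864 / 52
MTBF = 728.15 hours

728.15 hours


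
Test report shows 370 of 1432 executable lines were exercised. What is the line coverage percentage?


Coverage = covered / total * 100
Coverage = 370 / 1432 * 100
Coverage = 25.84%

25.84%


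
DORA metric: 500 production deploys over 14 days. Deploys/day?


Formula: deployments per day = releases / days
= 500 / 14
= 35.714 deploys/day
(equivalently, 250.0 deploys/week)

35.714 deploys/day


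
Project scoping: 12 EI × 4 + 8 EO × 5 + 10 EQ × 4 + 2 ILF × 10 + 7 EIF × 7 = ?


UFP = EI*4 + EO*5 + EQ*4 + ILF*10 + EIF*7
UFP = 12*4 + 8*5 + 10*4 + 2*10 + 7*7
UFP = 48 + 40 + 40 + 20 + 49
UFP = 197

197


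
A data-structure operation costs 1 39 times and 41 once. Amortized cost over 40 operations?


Formula: Amortized cost = Total cost / Operations
Total cost = (39 * 1) + (1 * 41)
Total cost = 39 + 41 = 80
Amortized = 80 / 40 = 2.0

2.0


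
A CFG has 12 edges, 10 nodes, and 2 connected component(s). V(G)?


Formula: V(G) = E - N + 2P
V(G) = 12 - 10 + 2*2
V(G) = 2 + 4
V(G) = 6

6


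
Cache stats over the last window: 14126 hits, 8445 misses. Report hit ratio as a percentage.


Formula: hit rate = hits / (hits + misses) * 100
hit rate = 14126 / (14126 + 8445) * 100
hit rate = 14126 / 22571 * 100
hit rate = 62.58%

62.58%


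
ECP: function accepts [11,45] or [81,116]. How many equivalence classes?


Valid ranges: [11,45] and [81,116]
Class 1: x < 11 — invalid
Class 2: 11 ≤ x ≤ 45 — valid
Class 3: 45 < x < 81 — invalid (gap between ranges)
Class 4: 81 ≤ x ≤ 116 — valid
Class 5: x > 116 — invalid
Total equivalence classes: 5

5 equivalence classes


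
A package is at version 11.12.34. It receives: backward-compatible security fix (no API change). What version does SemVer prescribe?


Current: 11.12.34
Change category: 'backward-compatible security fix (no API change)' → patch bump
SemVer rule: patch bump → increment PATCH (MAJOR and MINOR unchanged)
New: 11.12.35

11.12.35


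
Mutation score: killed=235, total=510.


Mutation score = killed / total * 100
Mutation score = 235 / 510 * 100
Mutation score = 46.08%

46.08%


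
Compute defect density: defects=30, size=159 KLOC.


Defect density = defects / KLOC
Defect density = 30 / 159
Defect density = 0.189 defects/KLOC

0.189 defects/KLOC


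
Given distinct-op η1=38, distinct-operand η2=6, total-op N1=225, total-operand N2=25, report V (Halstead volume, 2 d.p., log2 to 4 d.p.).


Formula: V = N * log2(η), where N = N1 + N2 and η = η1 + η2
η = 38 + 6 = 44
N = 225 + 25 = 250
log2(44) ≈ 5.4594
V = 250 * 5.4594 = 1364.85

1364.85


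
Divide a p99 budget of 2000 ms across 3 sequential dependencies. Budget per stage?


Formula: per_stage = total_budget / stages
per_stage = 2000 / 3
per_stage = 666.67 ms

666.67 ms


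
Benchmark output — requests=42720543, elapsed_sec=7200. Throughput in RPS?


Formula: throughput = requests / seconds
throughput = 42720543 / 7200
throughput = 5933.41 requests/second

5933.41 requests/second


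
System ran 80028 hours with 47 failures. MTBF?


Formula: MTBF = Total operating time / Number of failures
MTBF = 80028 / 47
MTBF = 1702.72 hours

1702.72 hours


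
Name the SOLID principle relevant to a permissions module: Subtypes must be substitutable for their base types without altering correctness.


This describes the Liskov Substitution Principle (LSP)

Liskov Substitution Principle (LSP)


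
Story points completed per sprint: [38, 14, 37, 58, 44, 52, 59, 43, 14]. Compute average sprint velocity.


Formula: Avg velocity = Total points / Number of sprints
Points: [38, 14, 37, 58, 44, 52, 59, 43, 14]
Sum = 38 + 14 + 37 + 58 + 44 + 52 + 59 + 43 + 14 = 359
Avg velocity = 359 / 9 = 39.89 points/sprint

39.89 points/sprint


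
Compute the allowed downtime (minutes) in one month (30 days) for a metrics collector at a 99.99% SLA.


Formula: allowed downtime = period * (100 - SLA) / 100
Period (month (30 days)) = 43200 minutes
Unavailability fraction = (100 - 99.99) / 100
Allowed downtime = 43200 * (100 - 99.99) / 100
Allowed downtime = 4.32 minutes

4.32 minutes


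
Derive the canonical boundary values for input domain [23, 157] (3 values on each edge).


Range: [23, 157]
Boundaries: just below min, min, min+1, max-1, max, just above max
Values: [22, 23, 24, 156, 157, 158]

[22, 23, 24, 156, 157, 158]


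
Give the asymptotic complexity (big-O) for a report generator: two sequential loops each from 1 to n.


Reasoning: sequential dominates: O(n) + O(n) = O(n)
Complexity: O(n)

O(n)


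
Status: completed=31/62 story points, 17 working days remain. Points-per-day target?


Formula: Required rate = Remaining points / Days left
Remaining = 62 - 31 = 31 points
Required rate = 31 / 17 = 1.82 points/day

1.82 points/day


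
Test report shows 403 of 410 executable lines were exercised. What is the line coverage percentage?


Coverage = covered / total * 100
Coverage = 403 / 410 * 100
Coverage = 98.29%

98.29%


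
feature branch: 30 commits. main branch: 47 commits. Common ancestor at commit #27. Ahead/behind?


Common ancestor: commit #27
feature commits after divergence: 30 - 27 = 3
main commits after divergence: 47 - 27 = 20
feature is 3 commits ahead of main
main is 20 commits ahead of feature

feature ahead: 3, main ahead: 20


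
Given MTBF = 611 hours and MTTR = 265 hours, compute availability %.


Availability = MTBF / (MTBF + MTTR)
Availability = 611 / (611 + 265)
Availability = 611 / 876
Availability = 69.7489%

69.7489%


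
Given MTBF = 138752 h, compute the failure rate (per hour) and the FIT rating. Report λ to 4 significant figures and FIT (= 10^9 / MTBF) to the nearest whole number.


Formula: λ = 1 / MTBF; FIT = λ × 1e9 = 1e9 / MTBF
λ = 1 / 138752 ≈ 7.207e-06 failures/hour
FIT = 1e9 / 138752 ≈ 7207 failures per 1e9 hours (nearest whole number)

λ = 7.207e-06 /h, FIT = 7207


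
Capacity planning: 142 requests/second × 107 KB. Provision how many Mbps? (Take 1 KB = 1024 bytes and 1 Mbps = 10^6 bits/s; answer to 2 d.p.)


Formula: Mbps = payload_bytes * RPS * 8 / 1e6
Payload per request = 107 KB = 107 * 1024 = 109568 bytes
Total bytes/sec = 109568 * 142 = 15558656
Total bits/sec = 15558656 * 8 = 124469248
Mbps = 124469248 / 1e6 = 124.47

124.47 Mbps
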